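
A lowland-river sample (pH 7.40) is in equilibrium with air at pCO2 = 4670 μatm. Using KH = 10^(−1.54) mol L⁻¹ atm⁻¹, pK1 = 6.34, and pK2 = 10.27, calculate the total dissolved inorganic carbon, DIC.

[CO2*] = KH · pCO2 = 10^(−1.54) × 4670×10^-6 = 1.347×10^-4 mol/L
α₀ = 1/(1 + K1/[H⁺] + K1K2/[H⁺]²) = 1/(1 + 10^+1.06 + 10^-1.81) = 0.08002
DIC = [CO2*]/α₀ = 1.347×10^-4 / 0.08002 = 1.68 mmol/L

DIC = 1.68 mmol/L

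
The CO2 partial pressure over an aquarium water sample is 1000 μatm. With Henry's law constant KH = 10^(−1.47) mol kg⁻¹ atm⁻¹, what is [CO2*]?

[CO2*] = 33.9 μmol/kg

KH = 10^(−1.47) = 3.388×10^-2 mol kg⁻¹ atm⁻¹
[CO2*] = KH · pCO2 = 3.388×10^-2 × 1000×10^-6 atm = 3.39×10^-5 mol/kg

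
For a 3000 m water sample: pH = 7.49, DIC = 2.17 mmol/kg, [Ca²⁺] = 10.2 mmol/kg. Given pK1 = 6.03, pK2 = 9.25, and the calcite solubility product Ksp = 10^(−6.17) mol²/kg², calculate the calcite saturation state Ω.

Ω = 0.541

α₂ = 1 / (1 + [H⁺]/K2 + [H⁺]²/(K1K2)) = 1 / (1 + 10^+1.76 + 10^+0.30)
   = 1 / (1 + 57.544 + 1.9953) = 1/60.539 = 0.01652
[CO3²⁻] = α₂ × DIC = 0.01652 × 2.17 = 0.03584 mmol/kg
Ksp = 10^(−6.17) = 6.761×10^-7
Ω = [Ca²⁺][CO3²⁻]/Ksp = (10.2×10^-3)(3.584×10^-5) / 6.761×10^-7 = 0.541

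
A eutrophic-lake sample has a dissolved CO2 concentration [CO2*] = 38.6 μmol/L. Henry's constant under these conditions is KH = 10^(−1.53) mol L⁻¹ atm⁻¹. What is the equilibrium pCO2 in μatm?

pCO2 = 1310 μatm

KH = 10^(−1.53) = 2.951×10^-2 mol L⁻¹ atm⁻¹
pCO2 = [CO2*]/KH = 38.6×10^-6 / 2.951×10^-2 = 1.31×10^-3 atm = 1310 μatm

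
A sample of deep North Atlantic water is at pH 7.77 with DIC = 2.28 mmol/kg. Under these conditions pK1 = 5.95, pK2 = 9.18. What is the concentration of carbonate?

α₂ = 1 / (1 + [H⁺]/K2 + [H⁺]²/(K1K2)) = 1 / (1 + 10^+1.41 + 10^-0.41)
   = 1 / (1 + 25.704 + 0.38905) = 1/27.093 = 0.03691
[CO3²⁻] = α₂ × DIC = 0.03691 × 2.28 = 0.0842 mmol/kg

[CO3²⁻] = 0.0842 mmol/kg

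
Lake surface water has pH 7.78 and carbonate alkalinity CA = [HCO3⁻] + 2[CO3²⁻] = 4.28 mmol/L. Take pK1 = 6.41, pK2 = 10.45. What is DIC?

CA = [HCO3⁻] + 2[CO3²⁻] = (α₁ + 2α₂)·DIC
At pH 7.78: [H⁺]/K1 = 10^-1.37 = 0.042658, K2/[H⁺] = 10^-2.67 = 0.0021380
α₁ = 1/(1 + 0.042658 + 0.0021380) = 1/1.0448 = 0.9571; α₂ = α₁·K2/[H⁺] = 0.002046
α₁ + 2α₂ = 0.9612
DIC = CA / (α₁ + 2α₂) = 4.28 / 0.9612 = 4.45 mmol/L

DIC = 4.45 mmol/L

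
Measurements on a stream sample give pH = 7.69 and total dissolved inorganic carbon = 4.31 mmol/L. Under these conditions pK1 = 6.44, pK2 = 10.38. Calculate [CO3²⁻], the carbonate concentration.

[CO3²⁻] = 8.32 μmol/L

α₂ = 1 / (1 + [H⁺]/K2 + [H⁺]²/(K1K2)) = 1 / (1 + 10^+2.69 + 10^+1.44)
   = 1 / (1 + 489.78 + 27.542) = 1/518.32 = 0.001929
[CO3²⁻] = α₂ × DIC = 0.001929 × 4.31 = 0.00832 mmol/L = 8.32 μmol/L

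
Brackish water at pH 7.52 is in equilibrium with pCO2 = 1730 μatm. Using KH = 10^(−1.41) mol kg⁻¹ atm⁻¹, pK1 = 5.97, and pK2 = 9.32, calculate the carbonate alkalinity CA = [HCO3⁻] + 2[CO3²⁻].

CA = 2.46 mmol/kg

[CO2*] = KH · pCO2 = 10^(−1.41) × 1730×10^-6 = 6.730×10^-5 mol/kg
α₀ = 1/(1 + K1/[H⁺] + K1K2/[H⁺]²) = 1/(1 + 10^+1.55 + 10^-0.25) = 0.02700
DIC = [CO2*]/α₀ = 6.730×10^-5 / 0.02700 = 2.493 mmol/kg
CA = (α₁ + 2α₂)·DIC = (0.9578 + 2×0.01518) × 2.493 = 2.46 mmol/kg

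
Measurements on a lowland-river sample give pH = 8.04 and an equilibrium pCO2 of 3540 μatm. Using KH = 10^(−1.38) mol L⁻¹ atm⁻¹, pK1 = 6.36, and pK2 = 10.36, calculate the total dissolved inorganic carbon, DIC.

DIC = 7.24 mmol/L

[CO2*] = KH · pCO2 = 10^(−1.38) × 3540×10^-6 = 1.476×10^-4 mol/L
α₀ = 1/(1 + K1/[H⁺] + K1K2/[H⁺]²) = 1/(1 + 10^+1.68 + 10^-0.64) = 0.02037
DIC = [CO2*]/α₀ = 1.476×10^-4 / 0.02037 = 7.24 mmol/L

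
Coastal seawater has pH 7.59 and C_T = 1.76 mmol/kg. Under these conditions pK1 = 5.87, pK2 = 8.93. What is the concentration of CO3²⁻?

[CO3²⁻] = 0.0756 mmol/kg

α₂ = 1 / (1 + [H⁺]/K2 + [H⁺]²/(K1K2)) = 1 / (1 + 10^+1.34 + 10^-0.38)
   = 1 / (1 + 21.878 + 0.41687) = 1/23.294 = 0.04293
[CO3²⁻] = α₂ × DIC = 0.04293 × 1.76 = 0.0756 mmol/kg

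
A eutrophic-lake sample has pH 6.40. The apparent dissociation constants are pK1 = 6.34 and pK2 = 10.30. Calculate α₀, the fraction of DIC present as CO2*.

α₀ = 1 / (1 + K1/[H⁺] + K1K2/[H⁺]²) = 1 / (1 + 10^+0.06 + 10^-3.84)
   = 1 / (1 + 1.1482 + 0.00014454) = 1/2.1483 = 0.4655

α₀ = 0.465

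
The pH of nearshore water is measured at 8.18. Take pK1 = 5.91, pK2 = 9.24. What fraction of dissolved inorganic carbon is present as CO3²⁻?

α₂ = 0.0797

α₂ = 1 / (1 + [H⁺]/K2 + [H⁺]²/(K1K2)) = 1 / (1 + 10^+1.06 + 10^-1.21)
   = 1 / (1 + 11.482 + 0.061660) = 1/12.543 = 0.07972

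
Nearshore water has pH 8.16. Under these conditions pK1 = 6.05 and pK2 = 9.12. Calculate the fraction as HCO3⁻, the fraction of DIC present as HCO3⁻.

α₁ = 1 / (1 + [H⁺]/K1 + K2/[H⁺]) = 1 / (1 + 10^-2.11 + 10^-0.96)
   = 1 / (1 + 0.0077625 + 0.10965) = 1/1.1174 = 0.8949

α₁ = 0.895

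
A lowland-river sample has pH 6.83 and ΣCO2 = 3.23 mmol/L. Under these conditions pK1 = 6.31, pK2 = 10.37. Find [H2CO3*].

[CO2*] = 0.749 mmol/L

α₀ = 1 / (1 + K1/[H⁺] + K1K2/[H⁺]²) = 1 / (1 + 10^+0.52 + 10^-3.02)
   = 1 / (1 + 3.3113 + 0.00095499) = 1/4.3123 = 0.2319
[CO2*] = α₀ × DIC = 0.2319 × 3.23 = 0.749 mmol/L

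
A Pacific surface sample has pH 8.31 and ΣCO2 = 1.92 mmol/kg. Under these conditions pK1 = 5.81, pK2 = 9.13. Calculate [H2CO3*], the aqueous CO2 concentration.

[CO2*] = 5.26 μmol/kg

α₀ = 1 / (1 + K1/[H⁺] + K1K2/[H⁺]²) = 1 / (1 + 10^+2.50 + 10^+1.68)
   = 1 / (1 + 316.23 + 47.863) = 1/365.09 = 0.002739
[CO2*] = α₀ × DIC = 0.002739 × 1.92 = 0.00526 mmol/kg = 5.26 μmol/kg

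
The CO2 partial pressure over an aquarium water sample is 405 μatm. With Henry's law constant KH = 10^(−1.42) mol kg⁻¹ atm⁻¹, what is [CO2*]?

[CO2*] = 15.4 μmol/kg

KH = 10^(−1.42) = 3.802×10^-2 mol kg⁻¹ atm⁻¹
[CO2*] = KH · pCO2 = 3.802×10^-2 × 405×10^-6 atm = 1.54×10^-5 mol/kg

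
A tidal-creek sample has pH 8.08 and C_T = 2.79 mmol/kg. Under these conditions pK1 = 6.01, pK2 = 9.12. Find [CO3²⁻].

α₂ = 1 / (1 + [H⁺]/K2 + [H⁺]²/(K1K2)) = 1 / (1 + 10^+1.04 + 10^-1.03)
   = 1 / (1 + 10.965 + 0.093325) = 1/12.058 = 0.08293
[CO3²⁻] = α₂ × DIC = 0.08293 × 2.79 = 0.231 mmol/kg

[CO3²⁻] = 0.231 mmol/kg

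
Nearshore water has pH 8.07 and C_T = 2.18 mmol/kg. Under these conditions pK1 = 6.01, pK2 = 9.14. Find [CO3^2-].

[CO3²⁻] = 0.170 mmol/kg

α₂ = 1 / (1 + [H⁺]/K2 + [H⁺]²/(K1K2)) = 1 / (1 + 10^+1.07 + 10^-0.99)
   = 1 / (1 + 11.749 + 0.10233) = 1/12.851 = 0.07781
[CO3²⁻] = α₂ × DIC = 0.07781 × 2.18 = 0.170 mmol/kg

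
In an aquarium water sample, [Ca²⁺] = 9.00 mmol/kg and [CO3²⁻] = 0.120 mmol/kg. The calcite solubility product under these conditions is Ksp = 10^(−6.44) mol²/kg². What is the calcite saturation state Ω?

Ksp = 10^(−6.44) = 3.631×10^-7
Ω = [Ca²⁺][CO3²⁻]/Ksp = (9.00×10^-3)(0.120×10^-3) / 3.631×10^-7 = 2.97

Ω = 2.97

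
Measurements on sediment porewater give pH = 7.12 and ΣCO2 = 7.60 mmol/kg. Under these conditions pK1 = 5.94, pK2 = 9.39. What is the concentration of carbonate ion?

[CO3²⁻] = 0.0381 mmol/kg

α₂ = 1 / (1 + [H⁺]/K2 + [H⁺]²/(K1K2)) = 1 / (1 + 10^+2.27 + 10^+1.09)
   = 1 / (1 + 186.21 + 12.303) = 1/199.51 = 0.005012
[CO3²⁻] = α₂ × DIC = 0.005012 × 7.60 = 0.0381 mmol/kg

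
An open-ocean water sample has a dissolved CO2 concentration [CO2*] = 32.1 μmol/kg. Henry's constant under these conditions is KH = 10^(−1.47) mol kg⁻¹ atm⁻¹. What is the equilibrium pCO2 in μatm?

pCO2 = 947 μatm

KH = 10^(−1.47) = 3.388×10^-2 mol kg⁻¹ atm⁻¹
pCO2 = [CO2*]/KH = 32.1×10^-6 / 3.388×10^-2 = 9.47×10^-4 atm = 947 μatm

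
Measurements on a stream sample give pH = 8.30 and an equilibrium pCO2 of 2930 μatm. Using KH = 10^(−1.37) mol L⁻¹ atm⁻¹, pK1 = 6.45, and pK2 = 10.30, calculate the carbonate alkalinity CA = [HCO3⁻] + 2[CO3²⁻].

CA = 9.03 mmol/L

[CO2*] = KH · pCO2 = 10^(−1.37) × 2930×10^-6 = 1.250×10^-4 mol/L
α₀ = 1/(1 + K1/[H⁺] + K1K2/[H⁺]²) = 1/(1 + 10^+1.85 + 10^-0.15) = 0.01379
DIC = [CO2*]/α₀ = 1.250×10^-4 / 0.01379 = 9.062 mmol/L
CA = (α₁ + 2α₂)·DIC = (0.9764 + 2×0.009764) × 9.062 = 9.03 mmol/L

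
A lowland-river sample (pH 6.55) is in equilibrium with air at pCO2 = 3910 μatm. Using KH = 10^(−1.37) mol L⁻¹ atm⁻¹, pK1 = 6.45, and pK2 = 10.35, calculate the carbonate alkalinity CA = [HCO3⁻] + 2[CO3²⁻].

CA = 0.210 mmol/L

[CO2*] = KH · pCO2 = 10^(−1.37) × 3910×10^-6 = 1.668×10^-4 mol/L
α₀ = 1/(1 + K1/[H⁺] + K1K2/[H⁺]²) = 1/(1 + 10^+0.10 + 10^-3.70) = 0.4426
DIC = [CO2*]/α₀ = 1.668×10^-4 / 0.4426 = 0.3768 mmol/L
CA = (α₁ + 2α₂)·DIC = (0.5573 + 2×8.832×10^-5) × 0.3768 = 0.210 mmol/L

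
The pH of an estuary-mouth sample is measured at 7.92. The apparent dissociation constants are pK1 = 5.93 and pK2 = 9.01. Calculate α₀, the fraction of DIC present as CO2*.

α₀ = 1 / (1 + K1/[H⁺] + K1K2/[H⁺]²) = 1 / (1 + 10^+1.99 + 10^+0.90)
   = 1 / (1 + 97.724 + 7.9433) = 1/106.67 = 0.009375

α₀ = 0.00937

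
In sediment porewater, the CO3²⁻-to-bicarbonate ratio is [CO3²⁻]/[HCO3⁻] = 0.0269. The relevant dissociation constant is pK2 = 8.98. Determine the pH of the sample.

From K2 = [H⁺][CO3²⁻]/[HCO3⁻]:  pH = pK2 + log₁₀([CO3²⁻]/[HCO3⁻])
log₁₀(0.0269) = -1.570
pH = 8.98 + (-1.570) = 7.41

pH = 7.41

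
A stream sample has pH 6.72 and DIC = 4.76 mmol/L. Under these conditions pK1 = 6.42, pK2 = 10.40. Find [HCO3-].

[HCO3⁻] = 3.17 mmol/L

α₁ = 1 / (1 + [H⁺]/K1 + K2/[H⁺]) = 1 / (1 + 10^-0.30 + 10^-3.68)
   = 1 / (1 + 0.50119 + 0.00020893) = 1/1.5014 = 0.6660
[HCO3⁻] = α₁ × DIC = 0.6660 × 4.76 = 3.17 mmol/L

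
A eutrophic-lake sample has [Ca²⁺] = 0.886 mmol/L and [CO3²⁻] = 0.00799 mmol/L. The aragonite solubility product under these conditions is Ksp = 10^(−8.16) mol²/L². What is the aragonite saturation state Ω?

Ksp = 10^(−8.16) = 6.918×10^-9
Ω = [Ca²⁺][CO3²⁻]/Ksp = (0.886×10^-3)(0.00799×10^-3) / 6.918×10^-9 = 1.02

Ω = 1.02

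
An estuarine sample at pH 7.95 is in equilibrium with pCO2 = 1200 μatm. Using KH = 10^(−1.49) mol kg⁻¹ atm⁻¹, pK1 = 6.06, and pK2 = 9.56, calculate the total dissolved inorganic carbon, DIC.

[CO2*] = KH · pCO2 = 10^(−1.49) × 1200×10^-6 = 3.883×10^-5 mol/kg
α₀ = 1/(1 + K1/[H⁺] + K1K2/[H⁺]²) = 1/(1 + 10^+1.89 + 10^+0.28) = 0.01242
DIC = [CO2*]/α₀ = 3.883×10^-5 / 0.01242 = 3.13 mmol/kg

DIC = 3.13 mmol/kg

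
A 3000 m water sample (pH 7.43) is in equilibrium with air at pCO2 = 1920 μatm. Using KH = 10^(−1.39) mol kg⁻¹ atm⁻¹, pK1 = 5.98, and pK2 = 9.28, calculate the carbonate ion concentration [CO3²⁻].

[CO2*] = KH · pCO2 = 10^(−1.39) × 1920×10^-6 = 7.822×10^-5 mol/kg
α₀ = 1/(1 + K1/[H⁺] + K1K2/[H⁺]²) = 1/(1 + 10^+1.45 + 10^-0.40) = 0.03380
DIC = [CO2*]/α₀ = 7.822×10^-5 / 0.03380 = 2.314 mmol/kg
[CO3²⁻] = α₂·DIC; α₂ = 0.01346, so [CO3²⁻] = 0.01346 × 2.314 = 0.0311 mmol/kg

[CO3²⁻] = 0.0311 mmol/kg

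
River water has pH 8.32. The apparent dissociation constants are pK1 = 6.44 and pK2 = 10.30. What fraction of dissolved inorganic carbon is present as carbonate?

α₂ = 0.0102

α₂ = 1 / (1 + [H⁺]/K2 + [H⁺]²/(K1K2)) = 1 / (1 + 10^+1.98 + 10^+0.10)
   = 1 / (1 + 95.499 + 1.2589) = 1/97.758 = 0.01023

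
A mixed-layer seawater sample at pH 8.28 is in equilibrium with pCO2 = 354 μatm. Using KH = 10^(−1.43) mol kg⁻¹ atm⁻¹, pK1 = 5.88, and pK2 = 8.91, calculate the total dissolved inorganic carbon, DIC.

DIC = 4.09 mmol/kg

[CO2*] = KH · pCO2 = 10^(−1.43) × 354×10^-6 = 1.315×10^-5 mol/kg
α₀ = 1/(1 + K1/[H⁺] + K1K2/[H⁺]²) = 1/(1 + 10^+2.40 + 10^+1.77) = 0.003215
DIC = [CO2*]/α₀ = 1.315×10^-5 / 0.003215 = 4.09 mmol/kg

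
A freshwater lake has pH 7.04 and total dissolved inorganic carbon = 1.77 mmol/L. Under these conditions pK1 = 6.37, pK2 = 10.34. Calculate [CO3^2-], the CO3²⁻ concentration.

[CO3²⁻] = 0.731 μmol/L

α₂ = 1 / (1 + [H⁺]/K2 + [H⁺]²/(K1K2)) = 1 / (1 + 10^+3.30 + 10^+2.63)
   = 1 / (1 + 1995.3 + 426.58) = 1/2422.8 = 0.0004127
[CO3²⁻] = α₂ × DIC = 0.0004127 × 1.77 = 0.000731 mmol/L = 0.731 μmol/L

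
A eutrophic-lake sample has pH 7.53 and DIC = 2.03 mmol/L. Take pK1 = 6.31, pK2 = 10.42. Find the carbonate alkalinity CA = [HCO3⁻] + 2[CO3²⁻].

CA = 1.92 mmol/L

CA = [HCO3⁻] + 2[CO3²⁻] = (α₁ + 2α₂)·DIC
At pH 7.53: [H⁺]/K1 = 10^-1.22 = 0.060256, K2/[H⁺] = 10^-2.89 = 0.0012882
α₁ = 1/(1 + 0.060256 + 0.0012882) = 1/1.0615 = 0.9420; α₂ = α₁·K2/[H⁺] = 0.001214
α₁ + 2α₂ = 0.9445
CA = 0.9445 × 2.03 = 1.92 mmol/L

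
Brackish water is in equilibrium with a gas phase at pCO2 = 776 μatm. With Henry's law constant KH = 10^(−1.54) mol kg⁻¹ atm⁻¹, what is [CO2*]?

[CO2*] = 22.4 μmol/kg

KH = 10^(−1.54) = 2.884×10^-2 mol kg⁻¹ atm⁻¹
[CO2*] = KH · pCO2 = 2.884×10^-2 × 776×10^-6 atm = 2.24×10^-5 mol/kg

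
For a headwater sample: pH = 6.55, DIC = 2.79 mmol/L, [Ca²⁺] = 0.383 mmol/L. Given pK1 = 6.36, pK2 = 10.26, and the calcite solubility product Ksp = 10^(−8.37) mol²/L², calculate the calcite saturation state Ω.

Ω = 0.0297

α₂ = 1 / (1 + [H⁺]/K2 + [H⁺]²/(K1K2)) = 1 / (1 + 10^+3.71 + 10^+3.52)
   = 1 / (1 + 5128.6 + 3311.3) = 1/8440.9 = 0.0001185
[CO3²⁻] = α₂ × DIC = 0.0001185 × 2.79 = 0.0003305 mmol/L = 0.3305 μmol/L
Ksp = 10^(−8.37) = 4.266×10^-9
Ω = [Ca²⁺][CO3²⁻]/Ksp = (0.383×10^-3)(3.305×10^-7) / 4.266×10^-9 = 0.0297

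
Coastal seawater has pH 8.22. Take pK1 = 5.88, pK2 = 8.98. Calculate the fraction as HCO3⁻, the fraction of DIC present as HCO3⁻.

α₁ = 0.849

α₁ = 1 / (1 + [H⁺]/K1 + K2/[H⁺]) = 1 / (1 + 10^-2.34 + 10^-0.76)
   = 1 / (1 + 0.0045709 + 0.17378) = 1/1.1784 = 0.8486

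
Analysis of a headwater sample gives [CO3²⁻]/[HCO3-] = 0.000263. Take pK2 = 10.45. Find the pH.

From K2 = [H⁺][CO3²⁻]/[HCO3-]:  pH = pK2 + log₁₀([CO3²⁻]/[HCO3-])
log₁₀(0.000263) = -3.580
pH = 10.45 + (-3.580) = 6.87

pH = 6.87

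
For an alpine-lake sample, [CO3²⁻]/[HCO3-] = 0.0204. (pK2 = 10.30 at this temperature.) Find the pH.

pH = 8.61

From K2 = [H⁺][CO3²⁻]/[HCO3-]:  pH = pK2 + log₁₀([CO3²⁻]/[HCO3-])
log₁₀(0.0204) = -1.690
pH = 10.30 + (-1.690) = 8.61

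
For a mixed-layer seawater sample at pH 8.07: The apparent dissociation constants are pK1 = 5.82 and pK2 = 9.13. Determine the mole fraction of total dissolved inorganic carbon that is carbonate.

α₂ = 0.0797

α₂ = 1 / (1 + [H⁺]/K2 + [H⁺]²/(K1K2)) = 1 / (1 + 10^+1.06 + 10^-1.19)
   = 1 / (1 + 11.482 + 0.064565) = 1/12.546 = 0.07971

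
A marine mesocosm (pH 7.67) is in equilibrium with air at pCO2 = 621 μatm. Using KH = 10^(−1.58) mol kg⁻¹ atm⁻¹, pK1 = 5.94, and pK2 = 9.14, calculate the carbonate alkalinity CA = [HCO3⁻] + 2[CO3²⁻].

CA = 0.937 mmol/kg

[CO2*] = KH · pCO2 = 10^(−1.58) × 621×10^-6 = 1.633×10^-5 mol/kg
α₀ = 1/(1 + K1/[H⁺] + K1K2/[H⁺]²) = 1/(1 + 10^+1.73 + 10^+0.26) = 0.01769
DIC = [CO2*]/α₀ = 1.633×10^-5 / 0.01769 = 0.9232 mmol/kg
CA = (α₁ + 2α₂)·DIC = (0.9501 + 2×0.03219) × 0.9232 = 0.937 mmol/kg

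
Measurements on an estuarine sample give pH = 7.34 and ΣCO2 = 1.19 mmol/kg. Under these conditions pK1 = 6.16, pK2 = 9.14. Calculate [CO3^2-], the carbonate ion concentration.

α₂ = 1 / (1 + [H⁺]/K2 + [H⁺]²/(K1K2)) = 1 / (1 + 10^+1.80 + 10^+0.62)
   = 1 / (1 + 63.096 + 4.1687) = 1/68.264 = 0.01465
[CO3²⁻] = α₂ × DIC = 0.01465 × 1.19 = 0.0174 mmol/kg = 17.4 μmol/kg

[CO3²⁻] = 17.4 μmol/kg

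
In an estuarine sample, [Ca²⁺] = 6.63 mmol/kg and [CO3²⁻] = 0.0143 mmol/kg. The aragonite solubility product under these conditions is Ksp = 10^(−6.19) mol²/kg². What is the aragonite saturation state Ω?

Ω = 0.147

Ksp = 10^(−6.19) = 6.457×10^-7
Ω = [Ca²⁺][CO3²⁻]/Ksp = (6.63×10^-3)(0.0143×10^-3) / 6.457×10^-7 = 0.147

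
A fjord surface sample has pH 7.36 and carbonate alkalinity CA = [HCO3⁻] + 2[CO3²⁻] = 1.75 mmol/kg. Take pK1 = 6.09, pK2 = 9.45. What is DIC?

CA = [HCO3⁻] + 2[CO3²⁻] = (α₁ + 2α₂)·DIC
At pH 7.36: [H⁺]/K1 = 10^-1.27 = 0.053703, K2/[H⁺] = 10^-2.09 = 0.0081283
α₁ = 1/(1 + 0.053703 + 0.0081283) = 1/1.0618 = 0.9418; α₂ = α₁·K2/[H⁺] = 0.007655
α₁ + 2α₂ = 0.9571
DIC = CA / (α₁ + 2α₂) = 1.75 / 0.9571 = 1.83 mmol/kg

DIC = 1.83 mmol/kg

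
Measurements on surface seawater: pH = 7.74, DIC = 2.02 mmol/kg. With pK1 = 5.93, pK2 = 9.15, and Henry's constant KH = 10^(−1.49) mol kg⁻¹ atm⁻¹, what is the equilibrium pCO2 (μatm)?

α₀ = 1 / (1 + K1/[H⁺] + K1K2/[H⁺]²) = 1 / (1 + 10^+1.81 + 10^+0.40)
   = 1 / (1 + 64.565 + 2.5119) = 1/68.077 = 0.01469
[CO2*] = α₀ × DIC = 0.01469 × 2.02 = 0.02967 mmol/kg
pCO2 = [CO2*]/KH = 2.967×10^-5 / 3.236×10^-2 = 917 μatm

pCO2 = 917 μatm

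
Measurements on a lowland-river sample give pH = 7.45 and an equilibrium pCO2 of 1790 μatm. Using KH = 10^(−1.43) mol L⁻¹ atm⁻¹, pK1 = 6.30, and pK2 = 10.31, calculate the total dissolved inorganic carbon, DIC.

DIC = 1.01 mmol/L

[CO2*] = KH · pCO2 = 10^(−1.43) × 1790×10^-6 = 6.650×10^-5 mol/L
α₀ = 1/(1 + K1/[H⁺] + K1K2/[H⁺]²) = 1/(1 + 10^+1.15 + 10^-1.71) = 0.06603
DIC = [CO2*]/α₀ = 6.650×10^-5 / 0.06603 = 1.01 mmol/L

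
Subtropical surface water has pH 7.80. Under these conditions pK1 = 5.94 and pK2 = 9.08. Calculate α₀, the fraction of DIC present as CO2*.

α₀ = 1 / (1 + K1/[H⁺] + K1K2/[H⁺]²) = 1 / (1 + 10^+1.86 + 10^+0.58)
   = 1 / (1 + 72.444 + 3.8019) = 1/77.245 = 0.01295

α₀ = 0.0129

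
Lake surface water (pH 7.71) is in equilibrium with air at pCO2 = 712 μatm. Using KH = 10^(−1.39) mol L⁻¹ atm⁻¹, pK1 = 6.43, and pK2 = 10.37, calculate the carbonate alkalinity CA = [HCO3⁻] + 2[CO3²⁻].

[CO2*] = KH · pCO2 = 10^(−1.39) × 712×10^-6 = 2.901×10^-5 mol/L
α₀ = 1/(1 + K1/[H⁺] + K1K2/[H⁺]²) = 1/(1 + 10^+1.28 + 10^-1.38) = 0.04976
DIC = [CO2*]/α₀ = 2.901×10^-5 / 0.04976 = 0.5829 mmol/L
CA = (α₁ + 2α₂)·DIC = (0.9482 + 2×0.002074) × 0.5829 = 0.555 mmol/L

CA = 0.555 mmol/L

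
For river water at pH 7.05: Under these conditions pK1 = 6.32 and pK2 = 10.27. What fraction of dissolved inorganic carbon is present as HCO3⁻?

α₁ = 1 / (1 + [H⁺]/K1 + K2/[H⁺]) = 1 / (1 + 10^-0.73 + 10^-3.22)
   = 1 / (1 + 0.18621 + 0.00060256) = 1/1.1868 = 0.8426

α₁ = 0.843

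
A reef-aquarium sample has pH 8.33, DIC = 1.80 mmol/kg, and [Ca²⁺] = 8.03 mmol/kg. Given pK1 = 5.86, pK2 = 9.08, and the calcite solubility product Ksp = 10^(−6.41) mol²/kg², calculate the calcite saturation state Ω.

α₂ = 1 / (1 + [H⁺]/K2 + [H⁺]²/(K1K2)) = 1 / (1 + 10^+0.75 + 10^-1.72)
   = 1 / (1 + 5.6234 + 0.019055) = 1/6.6425 = 0.1505
[CO3²⁻] = α₂ × DIC = 0.1505 × 1.80 = 0.2710 mmol/kg
Ksp = 10^(−6.41) = 3.890×10^-7
Ω = [Ca²⁺][CO3²⁻]/Ksp = (8.03×10^-3)(2.710×10^-4) / 3.890×10^-7 = 5.59

Ω = 5.59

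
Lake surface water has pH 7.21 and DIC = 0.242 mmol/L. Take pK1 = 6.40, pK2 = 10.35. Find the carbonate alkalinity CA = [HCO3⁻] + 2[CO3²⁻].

CA = 0.210 mmol/L

CA = [HCO3⁻] + 2[CO3²⁻] = (α₁ + 2α₂)·DIC
At pH 7.21: [H⁺]/K1 = 10^-0.81 = 0.15488, K2/[H⁺] = 10^-3.14 = 0.00072444
α₁ = 1/(1 + 0.15488 + 0.00072444) = 1/1.1556 = 0.8653; α₂ = α₁·K2/[H⁺] = 0.0006269
α₁ + 2α₂ = 0.8666
CA = 0.8666 × 0.242 = 0.210 mmol/L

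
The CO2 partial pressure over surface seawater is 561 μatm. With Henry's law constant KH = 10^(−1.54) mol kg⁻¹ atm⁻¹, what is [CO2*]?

KH = 10^(−1.54) = 2.884×10^-2 mol kg⁻¹ atm⁻¹
[CO2*] = KH · pCO2 = 2.884×10^-2 × 561×10^-6 atm = 1.62×10^-5 mol/kg

[CO2*] = 16.2 μmol/kg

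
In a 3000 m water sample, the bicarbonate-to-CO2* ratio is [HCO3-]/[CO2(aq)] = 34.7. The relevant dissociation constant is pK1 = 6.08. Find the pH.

pH = 7.62

From K1 = [H⁺][HCO3-]/[CO2(aq)]:  pH = pK1 + log₁₀([HCO3-]/[CO2(aq)])
log₁₀(34.7) = +1.540
pH = 6.08 + (+1.540) = 7.62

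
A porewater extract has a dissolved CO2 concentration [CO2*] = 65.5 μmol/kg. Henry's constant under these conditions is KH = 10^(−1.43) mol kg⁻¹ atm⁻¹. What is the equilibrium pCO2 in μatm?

KH = 10^(−1.43) = 3.715×10^-2 mol kg⁻¹ atm⁻¹
pCO2 = [CO2*]/KH = 65.5×10^-6 / 3.715×10^-2 = 1.76×10^-3 atm = 1760 μatm

pCO2 = 1760 μatm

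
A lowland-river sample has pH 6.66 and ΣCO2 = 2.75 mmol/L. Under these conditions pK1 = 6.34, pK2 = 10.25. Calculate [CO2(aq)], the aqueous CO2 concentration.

α₀ = 1 / (1 + K1/[H⁺] + K1K2/[H⁺]²) = 1 / (1 + 10^+0.32 + 10^-3.27)
   = 1 / (1 + 2.0893 + 0.00053703) = 1/3.0898 = 0.3236
[CO2*] = α₀ × DIC = 0.3236 × 2.75 = 0.890 mmol/L

[CO2*] = 0.890 mmol/L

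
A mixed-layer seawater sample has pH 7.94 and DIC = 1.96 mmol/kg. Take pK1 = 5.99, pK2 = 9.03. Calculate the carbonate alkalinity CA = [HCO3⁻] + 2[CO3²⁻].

CA = 2.09 mmol/kg

CA = [HCO3⁻] + 2[CO3²⁻] = (α₁ + 2α₂)·DIC
At pH 7.94: [H⁺]/K1 = 10^-1.95 = 0.011220, K2/[H⁺] = 10^-1.09 = 0.081283
α₁ = 1/(1 + 0.011220 + 0.081283) = 1/1.0925 = 0.9153; α₂ = α₁·K2/[H⁺] = 0.07440
α₁ + 2α₂ = 1.0641
CA = 1.0641 × 1.96 = 2.09 mmol/kg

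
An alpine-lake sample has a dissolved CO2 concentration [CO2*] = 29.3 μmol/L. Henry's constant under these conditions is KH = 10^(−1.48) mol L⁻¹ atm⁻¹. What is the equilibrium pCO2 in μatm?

pCO2 = 885 μatm

KH = 10^(−1.48) = 3.311×10^-2 mol L⁻¹ atm⁻¹
pCO2 = [CO2*]/KH = 29.3×10^-6 / 3.311×10^-2 = 8.85×10^-4 atm = 885 μatm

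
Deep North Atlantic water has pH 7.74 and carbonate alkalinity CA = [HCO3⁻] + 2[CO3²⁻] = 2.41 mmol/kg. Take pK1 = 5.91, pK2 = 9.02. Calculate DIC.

CA = [HCO3⁻] + 2[CO3²⁻] = (α₁ + 2α₂)·DIC
At pH 7.74: [H⁺]/K1 = 10^-1.83 = 0.014791, K2/[H⁺] = 10^-1.28 = 0.052481
α₁ = 1/(1 + 0.014791 + 0.052481) = 1/1.0673 = 0.9370; α₂ = α₁·K2/[H⁺] = 0.04917
α₁ + 2α₂ = 1.0353
DIC = CA / (α₁ + 2α₂) = 2.41 / 1.0353 = 2.33 mmol/kg

DIC = 2.33 mmol/kg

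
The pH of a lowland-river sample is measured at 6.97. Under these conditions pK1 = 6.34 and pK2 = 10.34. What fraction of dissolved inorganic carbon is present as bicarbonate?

α₁ = 0.810

α₁ = 1 / (1 + [H⁺]/K1 + K2/[H⁺]) = 1 / (1 + 10^-0.63 + 10^-3.37)
   = 1 / (1 + 0.23442 + 0.00042658) = 1/1.2348 = 0.8098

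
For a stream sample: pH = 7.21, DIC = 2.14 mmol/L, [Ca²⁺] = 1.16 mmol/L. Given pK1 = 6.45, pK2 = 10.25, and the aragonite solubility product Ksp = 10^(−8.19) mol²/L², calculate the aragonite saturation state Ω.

Ω = 0.299

α₂ = 1 / (1 + [H⁺]/K2 + [H⁺]²/(K1K2)) = 1 / (1 + 10^+3.04 + 10^+2.28)
   = 1 / (1 + 1096.5 + 190.55) = 1/1288.0 = 0.0007764
[CO3²⁻] = α₂ × DIC = 0.0007764 × 2.14 = 0.001661 mmol/L = 1.661 μmol/L
Ksp = 10^(−8.19) = 6.457×10^-9
Ω = [Ca²⁺][CO3²⁻]/Ksp = (1.16×10^-3)(1.661×10^-6) / 6.457×10^-9 = 0.299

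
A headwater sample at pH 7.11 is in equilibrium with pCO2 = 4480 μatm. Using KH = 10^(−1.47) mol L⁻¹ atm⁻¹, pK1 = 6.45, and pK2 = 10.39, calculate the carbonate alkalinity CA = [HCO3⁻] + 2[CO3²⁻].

[CO2*] = KH · pCO2 = 10^(−1.47) × 4480×10^-6 = 1.518×10^-4 mol/L
α₀ = 1/(1 + K1/[H⁺] + K1K2/[H⁺]²) = 1/(1 + 10^+0.66 + 10^-2.62) = 0.1794
DIC = [CO2*]/α₀ = 1.518×10^-4 / 0.1794 = 0.8460 mmol/L
CA = (α₁ + 2α₂)·DIC = (0.8201 + 2×0.0004304) × 0.8460 = 0.695 mmol/L

CA = 0.695 mmol/L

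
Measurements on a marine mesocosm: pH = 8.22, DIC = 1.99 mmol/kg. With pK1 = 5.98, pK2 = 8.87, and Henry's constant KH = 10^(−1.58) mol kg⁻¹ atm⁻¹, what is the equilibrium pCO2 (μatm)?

pCO2 = 354 μatm

α₀ = 1 / (1 + K1/[H⁺] + K1K2/[H⁺]²) = 1 / (1 + 10^+2.24 + 10^+1.59)
   = 1 / (1 + 173.78 + 38.905) = 1/213.68 = 0.004680
[CO2*] = α₀ × DIC = 0.004680 × 1.99 = 0.009313 mmol/kg = 9.313 μmol/kg
pCO2 = [CO2*]/KH = 9.313×10^-6 / 2.630×10^-2 = 354 μatm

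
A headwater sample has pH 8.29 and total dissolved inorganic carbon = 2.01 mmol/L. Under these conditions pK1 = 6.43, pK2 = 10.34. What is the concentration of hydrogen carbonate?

[HCO3⁻] = 1.97 mmol/L

α₁ = 1 / (1 + [H⁺]/K1 + K2/[H⁺]) = 1 / (1 + 10^-1.86 + 10^-2.05)
   = 1 / (1 + 0.013804 + 0.0089125) = 1/1.0227 = 0.9778
[HCO3⁻] = α₁ × DIC = 0.9778 × 2.01 = 1.97 mmol/L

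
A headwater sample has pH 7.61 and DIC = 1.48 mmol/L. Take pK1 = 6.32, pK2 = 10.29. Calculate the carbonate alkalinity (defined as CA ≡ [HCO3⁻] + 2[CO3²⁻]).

CA = 1.41 mmol/L

CA = [HCO3⁻] + 2[CO3²⁻] = (α₁ + 2α₂)·DIC
At pH 7.61: [H⁺]/K1 = 10^-1.29 = 0.051286, K2/[H⁺] = 10^-2.68 = 0.0020893
α₁ = 1/(1 + 0.051286 + 0.0020893) = 1/1.0534 = 0.9493; α₂ = α₁·K2/[H⁺] = 0.001983
α₁ + 2α₂ = 0.9533
CA = 0.9533 × 1.48 = 1.41 mmol/L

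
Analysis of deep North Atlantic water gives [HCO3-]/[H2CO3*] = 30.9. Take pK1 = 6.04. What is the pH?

pH = 7.53

From K1 = [H⁺][HCO3-]/[H2CO3*]:  pH = pK1 + log₁₀([HCO3-]/[H2CO3*])
log₁₀(30.9) = +1.490
pH = 6.04 + (+1.490) = 7.53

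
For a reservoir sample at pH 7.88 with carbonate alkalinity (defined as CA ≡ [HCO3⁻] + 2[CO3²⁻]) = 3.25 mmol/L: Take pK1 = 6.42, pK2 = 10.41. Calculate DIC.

CA = [HCO3⁻] + 2[CO3²⁻] = (α₁ + 2α₂)·DIC
At pH 7.88: [H⁺]/K1 = 10^-1.46 = 0.034674, K2/[H⁺] = 10^-2.53 = 0.0029512
α₁ = 1/(1 + 0.034674 + 0.0029512) = 1/1.0376 = 0.9637; α₂ = α₁·K2/[H⁺] = 0.002844
α₁ + 2α₂ = 0.9694
DIC = CA / (α₁ + 2α₂) = 3.25 / 0.9694 = 3.35 mmol/L

DIC = 3.35 mmol/L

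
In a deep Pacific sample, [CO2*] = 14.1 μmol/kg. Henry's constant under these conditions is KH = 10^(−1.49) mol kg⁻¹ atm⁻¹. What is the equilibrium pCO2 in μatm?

KH = 10^(−1.49) = 3.236×10^-2 mol kg⁻¹ atm⁻¹
pCO2 = [CO2*]/KH = 14.1×10^-6 / 3.236×10^-2 = 4.36×10^-4 atm = 436 μatm

pCO2 = 436 μatm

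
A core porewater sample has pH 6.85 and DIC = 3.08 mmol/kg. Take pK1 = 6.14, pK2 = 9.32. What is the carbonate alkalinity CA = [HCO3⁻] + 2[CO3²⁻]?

CA = 2.59 mmol/kg

CA = [HCO3⁻] + 2[CO3²⁻] = (α₁ + 2α₂)·DIC
At pH 6.85: [H⁺]/K1 = 10^-0.71 = 0.19498, K2/[H⁺] = 10^-2.47 = 0.0033884
α₁ = 1/(1 + 0.19498 + 0.0033884) = 1/1.1984 = 0.8345; α₂ = α₁·K2/[H⁺] = 0.002828
α₁ + 2α₂ = 0.8401
CA = 0.8401 × 3.08 = 2.59 mmol/kg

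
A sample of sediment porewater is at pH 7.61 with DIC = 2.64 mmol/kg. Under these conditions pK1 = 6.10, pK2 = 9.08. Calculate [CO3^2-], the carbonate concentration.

[CO3²⁻] = 0.0840 mmol/kg

α₂ = 1 / (1 + [H⁺]/K2 + [H⁺]²/(K1K2)) = 1 / (1 + 10^+1.47 + 10^-0.04)
   = 1 / (1 + 29.512 + 0.91201) = 1/31.424 = 0.03182
[CO3²⁻] = α₂ × DIC = 0.03182 × 2.64 = 0.0840 mmol/kg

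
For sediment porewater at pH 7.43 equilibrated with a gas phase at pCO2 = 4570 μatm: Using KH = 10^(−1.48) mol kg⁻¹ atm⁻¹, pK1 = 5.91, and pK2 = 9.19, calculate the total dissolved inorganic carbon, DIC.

[CO2*] = KH · pCO2 = 10^(−1.48) × 4570×10^-6 = 1.513×10^-4 mol/kg
α₀ = 1/(1 + K1/[H⁺] + K1K2/[H⁺]²) = 1/(1 + 10^+1.52 + 10^-0.24) = 0.02883
DIC = [CO2*]/α₀ = 1.513×10^-4 / 0.02883 = 5.25 mmol/kg

DIC = 5.25 mmol/kg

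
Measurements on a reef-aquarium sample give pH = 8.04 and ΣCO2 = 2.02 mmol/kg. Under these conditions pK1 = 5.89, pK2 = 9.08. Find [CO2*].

[CO2*] = 13.0 μmol/kg

α₀ = 1 / (1 + K1/[H⁺] + K1K2/[H⁺]²) = 1 / (1 + 10^+2.15 + 10^+1.11)
   = 1 / (1 + 141.25 + 12.882) = 1/155.14 = 0.006446
[CO2*] = α₀ × DIC = 0.006446 × 2.02 = 0.0130 mmol/kg = 13.0 μmol/kg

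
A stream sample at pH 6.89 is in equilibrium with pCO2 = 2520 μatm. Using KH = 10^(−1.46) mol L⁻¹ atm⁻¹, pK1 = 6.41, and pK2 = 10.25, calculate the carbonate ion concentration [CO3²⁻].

[CO2*] = KH · pCO2 = 10^(−1.46) × 2520×10^-6 = 8.738×10^-5 mol/L
α₀ = 1/(1 + K1/[H⁺] + K1K2/[H⁺]²) = 1/(1 + 10^+0.48 + 10^-2.88) = 0.2487
DIC = [CO2*]/α₀ = 8.738×10^-5 / 0.2487 = 0.3514 mmol/L
[CO3²⁻] = α₂·DIC; α₂ = 0.0003278, so [CO3²⁻] = 0.0003278 × 0.3514 = 0.000115 mmol/L = 0.115 μmol/L

[CO3²⁻] = 0.115 μmol/L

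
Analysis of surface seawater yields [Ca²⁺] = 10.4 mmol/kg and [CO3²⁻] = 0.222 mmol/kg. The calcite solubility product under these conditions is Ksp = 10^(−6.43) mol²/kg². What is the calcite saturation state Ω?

Ksp = 10^(−6.43) = 3.715×10^-7
Ω = [Ca²⁺][CO3²⁻]/Ksp = (10.4×10^-3)(0.222×10^-3) / 3.715×10^-7 = 6.21

Ω = 6.21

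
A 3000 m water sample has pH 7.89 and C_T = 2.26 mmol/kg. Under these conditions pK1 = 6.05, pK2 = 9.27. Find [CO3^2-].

α₂ = 1 / (1 + [H⁺]/K2 + [H⁺]²/(K1K2)) = 1 / (1 + 10^+1.38 + 10^-0.46)
   = 1 / (1 + 23.988 + 0.34674) = 1/25.335 = 0.03947
[CO3²⁻] = α₂ × DIC = 0.03947 × 2.26 = 0.0892 mmol/kg

[CO3²⁻] = 0.0892 mmol/kg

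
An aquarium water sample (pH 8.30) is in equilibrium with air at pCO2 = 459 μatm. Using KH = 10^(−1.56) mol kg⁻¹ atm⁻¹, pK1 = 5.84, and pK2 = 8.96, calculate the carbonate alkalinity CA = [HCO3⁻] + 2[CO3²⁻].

[CO2*] = KH · pCO2 = 10^(−1.56) × 459×10^-6 = 1.264×10^-5 mol/kg
α₀ = 1/(1 + K1/[H⁺] + K1K2/[H⁺]²) = 1/(1 + 10^+2.46 + 10^+1.80) = 0.002837
DIC = [CO2*]/α₀ = 1.264×10^-5 / 0.002837 = 4.456 mmol/kg
CA = (α₁ + 2α₂)·DIC = (0.8182 + 2×0.1790) × 4.456 = 5.24 mmol/kg

CA = 5.24 mmol/kg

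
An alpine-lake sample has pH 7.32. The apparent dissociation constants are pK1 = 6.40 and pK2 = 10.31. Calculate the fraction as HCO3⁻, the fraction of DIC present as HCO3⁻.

α₁ = 1 / (1 + [H⁺]/K1 + K2/[H⁺]) = 1 / (1 + 10^-0.92 + 10^-2.99)
   = 1 / (1 + 0.12023 + 0.0010233) = 1/1.1212 = 0.8919

α₁ = 0.892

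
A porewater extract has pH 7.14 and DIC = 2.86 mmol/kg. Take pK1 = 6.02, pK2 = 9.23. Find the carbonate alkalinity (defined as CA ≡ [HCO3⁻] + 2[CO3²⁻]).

CA = [HCO3⁻] + 2[CO3²⁻] = (α₁ + 2α₂)·DIC
At pH 7.14: [H⁺]/K1 = 10^-1.12 = 0.075858, K2/[H⁺] = 10^-2.09 = 0.0081283
α₁ = 1/(1 + 0.075858 + 0.0081283) = 1/1.0840 = 0.9225; α₂ = α₁·K2/[H⁺] = 0.007499
α₁ + 2α₂ = 0.9375
CA = 0.9375 × 2.86 = 2.68 mmol/kg

CA = 2.68 mmol/kg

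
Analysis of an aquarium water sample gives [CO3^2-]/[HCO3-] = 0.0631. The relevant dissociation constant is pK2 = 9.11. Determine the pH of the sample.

From K2 = [H⁺][CO3^2-]/[HCO3-]:  pH = pK2 + log₁₀([CO3^2-]/[HCO3-])
log₁₀(0.0631) = -1.200
pH = 9.11 + (-1.200) = 7.91

pH = 7.91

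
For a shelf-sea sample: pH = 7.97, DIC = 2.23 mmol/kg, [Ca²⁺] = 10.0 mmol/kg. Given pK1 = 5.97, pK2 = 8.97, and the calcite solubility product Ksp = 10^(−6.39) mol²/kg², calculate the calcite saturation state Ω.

α₂ = 1 / (1 + [H⁺]/K2 + [H⁺]²/(K1K2)) = 1 / (1 + 10^+1.00 + 10^-1.00)
   = 1 / (1 + 10.000 + 0.10000) = 1/11.100 = 0.09009
[CO3²⁻] = α₂ × DIC = 0.09009 × 2.23 = 0.2009 mmol/kg
Ksp = 10^(−6.39) = 4.074×10^-7
Ω = [Ca²⁺][CO3²⁻]/Ksp = (10.0×10^-3)(2.009×10^-4) / 4.074×10^-7 = 4.93

Ω = 4.93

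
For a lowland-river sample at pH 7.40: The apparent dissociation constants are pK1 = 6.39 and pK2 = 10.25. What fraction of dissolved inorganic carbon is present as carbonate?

α₂ = 0.00129

α₂ = 1 / (1 + [H⁺]/K2 + [H⁺]²/(K1K2)) = 1 / (1 + 10^+2.85 + 10^+1.84)
   = 1 / (1 + 707.95 + 69.183) = 1/778.13 = 0.001285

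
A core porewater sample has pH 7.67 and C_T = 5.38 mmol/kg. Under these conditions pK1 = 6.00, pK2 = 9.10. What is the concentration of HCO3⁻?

α₁ = 1 / (1 + [H⁺]/K1 + K2/[H⁺]) = 1 / (1 + 10^-1.67 + 10^-1.43)
   = 1 / (1 + 0.021380 + 0.037154) = 1/1.0585 = 0.9447
[HCO3⁻] = α₁ × DIC = 0.9447 × 5.38 = 5.08 mmol/kg

[HCO3⁻] = 5.08 mmol/kg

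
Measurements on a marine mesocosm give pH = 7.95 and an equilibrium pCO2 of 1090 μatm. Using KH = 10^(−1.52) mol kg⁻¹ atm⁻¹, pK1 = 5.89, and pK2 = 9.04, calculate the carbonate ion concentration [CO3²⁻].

[CO3²⁻] = 0.307 mmol/kg

[CO2*] = KH · pCO2 = 10^(−1.52) × 1090×10^-6 = 3.292×10^-5 mol/kg
α₀ = 1/(1 + K1/[H⁺] + K1K2/[H⁺]²) = 1/(1 + 10^+2.06 + 10^+0.97) = 0.007991
DIC = [CO2*]/α₀ = 3.292×10^-5 / 0.007991 = 4.120 mmol/kg
[CO3²⁻] = α₂·DIC; α₂ = 0.07457, so [CO3²⁻] = 0.07457 × 4.120 = 0.307 mmol/kg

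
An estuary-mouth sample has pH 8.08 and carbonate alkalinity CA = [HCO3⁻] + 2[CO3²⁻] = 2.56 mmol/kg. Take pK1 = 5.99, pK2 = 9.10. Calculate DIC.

CA = [HCO3⁻] + 2[CO3²⁻] = (α₁ + 2α₂)·DIC
At pH 8.08: [H⁺]/K1 = 10^-2.09 = 0.0081283, K2/[H⁺] = 10^-1.02 = 0.095499
α₁ = 1/(1 + 0.0081283 + 0.095499) = 1/1.1036 = 0.9061; α₂ = α₁·K2/[H⁺] = 0.08653
α₁ + 2α₂ = 1.0792
DIC = CA / (α₁ + 2α₂) = 2.56 / 1.0792 = 2.37 mmol/kg

DIC = 2.37 mmol/kg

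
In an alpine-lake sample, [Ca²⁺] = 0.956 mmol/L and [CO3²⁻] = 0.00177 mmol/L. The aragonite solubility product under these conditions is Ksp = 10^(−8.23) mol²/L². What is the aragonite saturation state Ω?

Ω = 0.287

Ksp = 10^(−8.23) = 5.888×10^-9
Ω = [Ca²⁺][CO3²⁻]/Ksp = (0.956×10^-3)(0.00177×10^-3) / 5.888×10^-9 = 0.287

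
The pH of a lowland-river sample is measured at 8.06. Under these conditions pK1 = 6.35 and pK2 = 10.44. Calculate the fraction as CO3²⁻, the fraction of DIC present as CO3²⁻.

α₂ = 0.00407

α₂ = 1 / (1 + [H⁺]/K2 + [H⁺]²/(K1K2)) = 1 / (1 + 10^+2.38 + 10^+0.67)
   = 1 / (1 + 239.88 + 4.6774) = 1/245.56 = 0.004072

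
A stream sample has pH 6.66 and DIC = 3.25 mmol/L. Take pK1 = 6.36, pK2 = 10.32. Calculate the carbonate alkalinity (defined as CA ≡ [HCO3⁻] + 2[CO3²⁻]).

CA = [HCO3⁻] + 2[CO3²⁻] = (α₁ + 2α₂)·DIC
At pH 6.66: [H⁺]/K1 = 10^-0.30 = 0.50119, K2/[H⁺] = 10^-3.66 = 0.00021878
α₁ = 1/(1 + 0.50119 + 0.00021878) = 1/1.5014 = 0.6660; α₂ = α₁·K2/[H⁺] = 0.0001457
α₁ + 2α₂ = 0.6663
CA = 0.6663 × 3.25 = 2.17 mmol/L

CA = 2.17 mmol/L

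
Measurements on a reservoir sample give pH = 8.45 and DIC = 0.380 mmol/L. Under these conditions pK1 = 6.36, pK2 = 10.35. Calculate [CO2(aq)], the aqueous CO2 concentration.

α₀ = 1 / (1 + K1/[H⁺] + K1K2/[H⁺]²) = 1 / (1 + 10^+2.09 + 10^+0.19)
   = 1 / (1 + 123.03 + 1.5488) = 1/125.58 = 0.007963
[CO2*] = α₀ × DIC = 0.007963 × 0.380 = 0.00303 mmol/L = 3.03 μmol/L

[CO2*] = 3.03 μmol/L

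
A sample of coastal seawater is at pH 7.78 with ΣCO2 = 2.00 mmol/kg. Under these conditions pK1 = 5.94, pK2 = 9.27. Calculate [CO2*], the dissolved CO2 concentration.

[CO2*] = 0.0276 mmol/kg

α₀ = 1 / (1 + K1/[H⁺] + K1K2/[H⁺]²) = 1 / (1 + 10^+1.84 + 10^+0.35)
   = 1 / (1 + 69.183 + 2.2387) = 1/72.422 = 0.01381
[CO2*] = α₀ × DIC = 0.01381 × 2.00 = 0.0276 mmol/kg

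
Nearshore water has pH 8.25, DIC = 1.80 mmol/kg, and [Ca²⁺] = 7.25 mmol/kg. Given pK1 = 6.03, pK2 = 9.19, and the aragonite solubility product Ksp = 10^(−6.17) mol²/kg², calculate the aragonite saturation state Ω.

Ω = 1.98

α₂ = 1 / (1 + [H⁺]/K2 + [H⁺]²/(K1K2)) = 1 / (1 + 10^+0.94 + 10^-1.28)
   = 1 / (1 + 8.7096 + 0.052481) = 1/9.7621 = 0.1024
[CO3²⁻] = α₂ × DIC = 0.1024 × 1.80 = 0.1844 mmol/kg
Ksp = 10^(−6.17) = 6.761×10^-7
Ω = [Ca²⁺][CO3²⁻]/Ksp = (7.25×10^-3)(1.844×10^-4) / 6.761×10^-7 = 1.98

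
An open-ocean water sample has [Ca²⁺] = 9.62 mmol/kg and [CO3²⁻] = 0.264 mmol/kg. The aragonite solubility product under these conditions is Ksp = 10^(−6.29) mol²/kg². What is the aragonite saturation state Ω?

Ksp = 10^(−6.29) = 5.129×10^-7
Ω = [Ca²⁺][CO3²⁻]/Ksp = (9.62×10^-3)(0.264×10^-3) / 5.129×10^-7 = 4.95

Ω = 4.95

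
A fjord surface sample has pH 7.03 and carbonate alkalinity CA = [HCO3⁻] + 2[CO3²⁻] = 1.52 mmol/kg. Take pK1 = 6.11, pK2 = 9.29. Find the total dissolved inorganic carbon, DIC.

CA = [HCO3⁻] + 2[CO3²⁻] = (α₁ + 2α₂)·DIC
At pH 7.03: [H⁺]/K1 = 10^-0.92 = 0.12023, K2/[H⁺] = 10^-2.26 = 0.0054954
α₁ = 1/(1 + 0.12023 + 0.0054954) = 1/1.1257 = 0.8883; α₂ = α₁·K2/[H⁺] = 0.004882
α₁ + 2α₂ = 0.8981
DIC = CA / (α₁ + 2α₂) = 1.52 / 0.8981 = 1.69 mmol/kg

DIC = 1.69 mmol/kg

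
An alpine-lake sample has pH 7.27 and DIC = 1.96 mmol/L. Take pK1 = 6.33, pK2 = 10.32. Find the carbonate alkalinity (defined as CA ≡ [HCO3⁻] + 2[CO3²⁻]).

CA = [HCO3⁻] + 2[CO3²⁻] = (α₁ + 2α₂)·DIC
At pH 7.27: [H⁺]/K1 = 10^-0.94 = 0.11482, K2/[H⁺] = 10^-3.05 = 0.00089125
α₁ = 1/(1 + 0.11482 + 0.00089125) = 1/1.1157 = 0.8963; α₂ = α₁·K2/[H⁺] = 0.0007988
α₁ + 2α₂ = 0.8979
CA = 0.8979 × 1.96 = 1.76 mmol/L

CA = 1.76 mmol/L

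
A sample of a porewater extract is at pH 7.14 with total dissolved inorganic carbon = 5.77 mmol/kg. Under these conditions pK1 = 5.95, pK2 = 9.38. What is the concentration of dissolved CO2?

[CO2*] = 0.348 mmol/kg

α₀ = 1 / (1 + K1/[H⁺] + K1K2/[H⁺]²) = 1 / (1 + 10^+1.19 + 10^-1.05)
   = 1 / (1 + 15.488 + 0.089125) = 1/16.577 = 0.06032
[CO2*] = α₀ × DIC = 0.06032 × 5.77 = 0.348 mmol/kg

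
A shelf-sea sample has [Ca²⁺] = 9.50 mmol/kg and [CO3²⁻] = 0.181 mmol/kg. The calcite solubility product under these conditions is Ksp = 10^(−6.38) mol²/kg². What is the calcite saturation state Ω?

Ksp = 10^(−6.38) = 4.169×10^-7
Ω = [Ca²⁺][CO3²⁻]/Ksp = (9.50×10^-3)(0.181×10^-3) / 4.169×10^-7 = 4.12

Ω = 4.12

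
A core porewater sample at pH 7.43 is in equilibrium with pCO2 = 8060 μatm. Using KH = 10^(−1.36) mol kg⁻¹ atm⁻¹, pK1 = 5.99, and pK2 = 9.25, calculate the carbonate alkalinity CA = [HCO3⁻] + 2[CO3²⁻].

[CO2*] = KH · pCO2 = 10^(−1.36) × 8060×10^-6 = 3.518×10^-4 mol/kg
α₀ = 1/(1 + K1/[H⁺] + K1K2/[H⁺]²) = 1/(1 + 10^+1.44 + 10^-0.38) = 0.03453
DIC = [CO2*]/α₀ = 3.518×10^-4 / 0.03453 = 10.19 mmol/kg
CA = (α₁ + 2α₂)·DIC = (0.9511 + 2×0.01440) × 10.19 = 9.98 mmol/kg

CA = 9.98 mmol/kg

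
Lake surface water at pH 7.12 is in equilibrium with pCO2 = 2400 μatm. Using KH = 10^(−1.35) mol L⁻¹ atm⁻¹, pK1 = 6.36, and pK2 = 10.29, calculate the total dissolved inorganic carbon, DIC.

[CO2*] = KH · pCO2 = 10^(−1.35) × 2400×10^-6 = 1.072×10^-4 mol/L
α₀ = 1/(1 + K1/[H⁺] + K1K2/[H⁺]²) = 1/(1 + 10^+0.76 + 10^-2.41) = 0.1480
DIC = [CO2*]/α₀ = 1.072×10^-4 / 0.1480 = 0.725 mmol/L

DIC = 0.725 mmol/L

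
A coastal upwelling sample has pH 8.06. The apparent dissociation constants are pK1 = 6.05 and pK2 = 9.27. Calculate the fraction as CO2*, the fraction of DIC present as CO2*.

α₀ = 0.00912

α₀ = 1 / (1 + K1/[H⁺] + K1K2/[H⁺]²) = 1 / (1 + 10^+2.01 + 10^+0.80)
   = 1 / (1 + 102.33 + 6.3096) = 1/109.64 = 0.009121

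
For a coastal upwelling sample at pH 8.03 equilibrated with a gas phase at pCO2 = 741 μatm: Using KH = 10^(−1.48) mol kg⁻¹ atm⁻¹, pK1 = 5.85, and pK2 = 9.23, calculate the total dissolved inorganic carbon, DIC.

[CO2*] = KH · pCO2 = 10^(−1.48) × 741×10^-6 = 2.454×10^-5 mol/kg
α₀ = 1/(1 + K1/[H⁺] + K1K2/[H⁺]²) = 1/(1 + 10^+2.18 + 10^+0.98) = 0.006176
DIC = [CO2*]/α₀ = 2.454×10^-5 / 0.006176 = 3.97 mmol/kg

DIC = 3.97 mmol/kg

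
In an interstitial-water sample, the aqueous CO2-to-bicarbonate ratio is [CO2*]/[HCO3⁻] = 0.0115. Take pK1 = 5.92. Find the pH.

From K1 = [H⁺][HCO3⁻]/[CO2*]:  pH = pK1 − log₁₀([CO2*]/[HCO3⁻])
log₁₀(0.0115) = -1.939
pH = 5.92 − (-1.939) = 7.86

pH = 7.86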